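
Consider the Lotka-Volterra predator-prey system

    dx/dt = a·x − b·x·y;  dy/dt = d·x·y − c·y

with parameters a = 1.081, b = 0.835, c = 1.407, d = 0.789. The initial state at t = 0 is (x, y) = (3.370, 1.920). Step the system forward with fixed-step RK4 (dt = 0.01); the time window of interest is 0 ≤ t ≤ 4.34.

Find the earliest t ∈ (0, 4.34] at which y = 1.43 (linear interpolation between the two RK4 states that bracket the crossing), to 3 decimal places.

t=0.000: state=(3.370, 1.920)
step 1 (dt=0.01): k1=(-1.760, 2.404), k2=(-1.789, 2.405), k3=(-1.789, 2.405), k4=(-1.818, 2.406); state += dt/6·(k1+2k2+2k3+k4)
t=0.010: state=(3.352, 1.944)
t=0.020: state=(3.334, 1.968)
t=0.030: state=(3.315, 1.992)
continuing one RK4 step at a time; state shown every 20 steps (Δt=0.2):
t=0.200: state=(2.918, 2.386)
t=0.400: state=(2.357, 2.731)
t=0.600: state=(1.828, 2.864)
t=0.800: state=(1.412, 2.786)
t=1.000: state=(1.120, 2.564)
t=1.200: state=(0.928, 2.272)
t=1.400: state=(0.808, 1.965)
t=1.600: state=(0.741, 1.675)
t=1.780: state=(0.712, 1.441)
next step: t=1.790: state=(0.712, 1.429) — y has crossed 1.43
linear interpolation between t=1.780 (1.44086) and t=1.790 (1.42874) → t≈1.789

t = 1.789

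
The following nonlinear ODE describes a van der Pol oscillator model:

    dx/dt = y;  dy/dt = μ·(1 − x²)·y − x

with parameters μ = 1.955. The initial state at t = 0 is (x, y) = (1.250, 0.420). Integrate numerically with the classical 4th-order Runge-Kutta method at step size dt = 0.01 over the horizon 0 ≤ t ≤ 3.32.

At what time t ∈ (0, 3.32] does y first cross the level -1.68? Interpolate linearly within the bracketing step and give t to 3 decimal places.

t=0.000: state=(1.250, 0.420)
step 1 (dt=0.01): k1=(0.420, -1.712), k2=(0.411, -1.709), k3=(0.411, -1.709), k4=(0.403, -1.705); state += dt/6·(k1+2k2+2k3+k4)
t=0.010: state=(1.254, 0.403)
t=0.020: state=(1.258, 0.386)
t=0.030: state=(1.262, 0.369)
continuing one RK4 step at a time; state shown every 20 steps (Δt=0.2):
t=0.200: state=(1.301, 0.101)
t=0.400: state=(1.295, -0.151)
t=0.600: state=(1.245, -0.345)
t=0.800: state=(1.159, -0.512)
t=1.000: state=(1.040, -0.683)
t=1.200: state=(0.883, -0.899)
t=1.400: state=(0.673, -1.216)
t=1.580: state=(0.417, -1.664)
next step: t=1.590: state=(0.400, -1.695) — y has crossed -1.68
linear interpolation between t=1.580 (-1.66404) and t=1.590 (-1.69548) → t≈1.585

t = 1.585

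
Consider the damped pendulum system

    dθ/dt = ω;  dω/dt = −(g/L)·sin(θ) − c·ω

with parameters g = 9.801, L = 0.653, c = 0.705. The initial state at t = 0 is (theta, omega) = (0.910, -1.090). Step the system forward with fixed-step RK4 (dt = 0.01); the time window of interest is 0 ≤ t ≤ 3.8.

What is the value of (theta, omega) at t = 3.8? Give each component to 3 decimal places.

t=0.000: state=(0.910, -1.090)
step 1 (dt=0.01): k1=(-1.090, -11.081), k2=(-1.145, -10.992), k3=(-1.145, -10.990), k4=(-1.200, -10.898); state += dt/6·(k1+2k2+2k3+k4)
t=0.010: state=(0.899, -1.200)
t=0.020: state=(0.886, -1.308)
t=0.030: state=(0.872, -1.414)
continuing one RK4 step at a time; state shown every 20 steps (Δt=0.2):
t=0.200: state=(0.502, -2.800)
t=0.400: state=(-0.105, -2.963)
t=0.600: state=(-0.577, -1.570)
t=0.800: state=(-0.696, 0.376)
t=1.000: state=(-0.455, 1.900)
t=1.200: state=(-0.013, 2.298)
t=1.400: state=(0.378, 1.438)
t=1.600: state=(0.521, -0.033)
t=1.800: state=(0.379, -1.295)
t=2.000: state=(0.059, -1.740)
t=2.200: state=(-0.250, -1.209)
t=2.400: state=(-0.387, -0.121)
t=2.600: state=(-0.304, 0.886)
t=2.800: state=(-0.073, 1.305)
t=3.000: state=(0.167, 0.979)
t=3.200: state=(0.287, 0.181)
t=3.400: state=(0.240, -0.606)
t=3.600: state=(0.073, -0.974)
t=3.800: state=(-0.111, -0.777)

(theta, omega) = (-0.111, -0.777)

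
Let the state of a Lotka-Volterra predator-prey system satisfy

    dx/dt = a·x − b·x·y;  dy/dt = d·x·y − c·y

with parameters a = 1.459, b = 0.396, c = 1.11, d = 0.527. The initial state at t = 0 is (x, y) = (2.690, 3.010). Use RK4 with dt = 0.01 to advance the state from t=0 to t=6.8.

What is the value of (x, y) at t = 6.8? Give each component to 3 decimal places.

(x, y) = (1.910, 4.832)

t=0.000: state=(2.690, 3.010)
step 1 (dt=0.01): k1=(0.718, 0.926), k2=(0.714, 0.933), k3=(0.714, 0.933), k4=(0.710, 0.940); state += dt/6·(k1+2k2+2k3+k4)
t=0.010: state=(2.697, 3.019)
t=0.020: state=(2.704, 3.029)
t=0.030: state=(2.711, 3.038)
continuing one RK4 step at a time; state shown every 25 steps (Δt=0.25):
t=0.250: state=(2.839, 3.285)
t=0.500: state=(2.904, 3.637)
t=0.750: state=(2.861, 4.034)
t=1.000: state=(2.711, 4.417)
t=1.250: state=(2.482, 4.714)
t=1.500: state=(2.221, 4.869)
t=1.750: state=(1.973, 4.862)
t=2.000: state=(1.768, 4.711)
t=2.250: state=(1.616, 4.458)
t=2.500: state=(1.519, 4.150)
t=2.750: state=(1.474, 3.828)
t=3.000: state=(1.476, 3.521)
t=3.250: state=(1.521, 3.248)
t=3.500: state=(1.607, 3.023)
t=3.750: state=(1.731, 2.852)
t=4.000: state=(1.891, 2.743)
t=4.250: state=(2.081, 2.699)
t=4.500: state=(2.293, 2.727)
t=4.750: state=(2.509, 2.835)
t=5.000: state=(2.705, 3.030)
t=5.250: state=(2.848, 3.312)
t=5.500: state=(2.905, 3.669)
t=5.750: state=(2.852, 4.067)
t=6.000: state=(2.694, 4.446)
t=6.250: state=(2.461, 4.733)
t=6.500: state=(2.200, 4.875)
t=6.750: state=(1.954, 4.854)
t=6.800: state=(1.910, 4.832)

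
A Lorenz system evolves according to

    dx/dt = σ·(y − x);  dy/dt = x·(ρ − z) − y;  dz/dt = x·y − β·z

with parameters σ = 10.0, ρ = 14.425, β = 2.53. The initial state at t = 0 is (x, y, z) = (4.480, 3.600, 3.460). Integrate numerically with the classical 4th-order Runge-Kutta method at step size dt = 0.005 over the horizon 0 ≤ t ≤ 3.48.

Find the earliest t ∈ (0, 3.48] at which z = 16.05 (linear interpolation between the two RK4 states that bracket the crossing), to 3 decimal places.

t=0.000: state=(4.480, 3.600, 3.460)
step 1 (dt=0.005): k1=(-8.800, 45.523, 7.374), k2=(-7.442, 45.086, 7.756), k3=(-7.487, 45.120, 7.761), k4=(-6.170, 44.715, 8.144); state += dt/6·(k1+2k2+2k3+k4)
t=0.005: state=(4.443, 3.826, 3.499)
t=0.010: state=(4.418, 4.047, 3.541)
t=0.015: state=(4.405, 4.266, 3.588)
continuing one RK4 step at a time; state shown every 40 steps (Δt=0.2):
t=0.200: state=(8.491, 11.651, 10.276)
t=0.270: state=(10.237, 11.671, 15.891)
next step: t=0.275: state=(10.304, 11.528, 16.283) — z has crossed 16.05
linear interpolation between t=0.270 (15.89085) and t=0.275 (16.28313) → t≈0.272

t = 0.272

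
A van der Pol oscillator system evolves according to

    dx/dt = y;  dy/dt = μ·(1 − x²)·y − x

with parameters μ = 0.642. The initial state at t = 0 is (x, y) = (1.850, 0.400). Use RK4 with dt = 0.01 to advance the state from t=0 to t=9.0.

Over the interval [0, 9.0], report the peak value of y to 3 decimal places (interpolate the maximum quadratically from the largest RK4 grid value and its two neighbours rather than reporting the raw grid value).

max y = 2.337

t=0.000: state=(1.850, 0.400)
step 1 (dt=0.01): k1=(0.400, -2.472), k2=(0.388, -2.457), k3=(0.388, -2.457), k4=(0.375, -2.441); state += dt/6·(k1+2k2+2k3+k4)
t=0.010: state=(1.854, 0.375)
t=0.020: state=(1.858, 0.351)
t=0.030: state=(1.861, 0.327)
continuing one RK4 step at a time; state shown every 50 steps (Δt=0.5):
t=0.500: state=(1.805, -0.464)
t=1.000: state=(1.454, -0.913)
t=1.500: state=(0.891, -1.363)
t=2.000: state=(0.057, -1.998)
t=2.500: state=(-1.050, -2.218)
t=3.000: state=(-1.861, -0.850)
t=3.500: state=(-1.960, 0.297)
t=4.000: state=(-1.674, 0.792)
t=4.500: state=(-1.183, 1.180)
t=5.000: state=(-0.465, 1.732)
t=5.500: state=(0.565, 2.321)
t=6.000: state=(1.620, 1.566)
t=6.500: state=(2.001, 0.069)
t=7.000: state=(1.837, -0.622)
t=7.500: state=(1.427, -1.005)
t=8.000: state=(0.818, -1.462)
t=8.500: state=(-0.072, -2.117)
t=9.000: state=(-1.206, -2.152)
largest grid value and its neighbours: y(5.560)=2.33655, y(5.570)=2.33670, y(5.580)=2.33610
parabola through these three points peaks at t≈5.567 with y≈2.33673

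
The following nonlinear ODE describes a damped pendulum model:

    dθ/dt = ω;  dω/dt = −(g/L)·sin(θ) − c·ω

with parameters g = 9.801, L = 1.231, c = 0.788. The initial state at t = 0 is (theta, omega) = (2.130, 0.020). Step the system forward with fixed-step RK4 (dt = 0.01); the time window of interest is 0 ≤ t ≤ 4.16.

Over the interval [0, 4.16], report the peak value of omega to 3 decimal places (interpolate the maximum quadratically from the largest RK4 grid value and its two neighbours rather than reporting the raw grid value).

t=0.000: state=(2.130, 0.020)
step 1 (dt=0.01): k1=(0.020, -6.765), k2=(-0.014, -6.738), k3=(-0.014, -6.739), k4=(-0.047, -6.712); state += dt/6·(k1+2k2+2k3+k4)
t=0.010: state=(2.130, -0.047)
t=0.020: state=(2.129, -0.114)
t=0.030: state=(2.128, -0.181)
continuing one RK4 step at a time; state shown every 20 steps (Δt=0.2):
t=0.200: state=(2.004, -1.264)
t=0.400: state=(1.627, -2.494)
t=0.600: state=(1.017, -3.540)
t=0.800: state=(0.259, -3.875)
t=1.000: state=(-0.459, -3.135)
t=1.200: state=(-0.948, -1.701)
t=1.400: state=(-1.133, -0.163)
t=1.600: state=(-1.027, 1.174)
t=1.800: state=(-0.689, 2.123)
t=2.000: state=(-0.220, 2.453)
t=2.200: state=(0.243, 2.060)
t=2.400: state=(0.570, 1.153)
t=2.600: state=(0.694, 0.093)
t=2.800: state=(0.616, -0.835)
t=3.000: state=(0.383, -1.426)
t=3.200: state=(0.077, -1.549)
t=3.400: state=(-0.206, -1.215)
t=3.600: state=(-0.389, -0.588)
t=3.800: state=(-0.437, 0.105)
t=4.000: state=(-0.356, 0.670)
t=4.160: state=(-0.225, 0.936)
largest grid value and its neighbours: omega(1.980)=2.45312, omega(1.990)=2.45397, omega(2.000)=2.45293
parabola through these three points peaks at t≈1.990 with omega≈2.45397

max omega = 2.454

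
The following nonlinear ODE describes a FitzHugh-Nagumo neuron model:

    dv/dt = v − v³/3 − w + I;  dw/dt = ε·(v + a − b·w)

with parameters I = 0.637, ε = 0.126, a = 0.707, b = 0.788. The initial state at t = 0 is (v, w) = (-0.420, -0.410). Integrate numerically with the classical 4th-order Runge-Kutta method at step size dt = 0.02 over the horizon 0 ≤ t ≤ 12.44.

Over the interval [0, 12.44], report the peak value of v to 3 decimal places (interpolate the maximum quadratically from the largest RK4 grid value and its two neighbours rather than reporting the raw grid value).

t=0.000: state=(-0.420, -0.410)
step 1 (dt=0.02): k1=(0.652, 0.077), k2=(0.656, 0.078), k3=(0.656, 0.078), k4=(0.661, 0.078); state += dt/6·(k1+2k2+2k3+k4)
t=0.020: state=(-0.407, -0.408)
t=0.040: state=(-0.394, -0.407)
t=0.060: state=(-0.380, -0.405)
continuing one RK4 step at a time; state shown every 25 steps (Δt=0.5):
t=0.500: state=(-0.021, -0.361)
t=1.000: state=(0.584, -0.284)
t=1.500: state=(1.326, -0.168)
t=2.000: state=(1.797, -0.018)
t=2.500: state=(1.919, 0.142)
t=3.000: state=(1.909, 0.297)
t=3.500: state=(1.865, 0.442)
t=4.000: state=(1.812, 0.577)
t=4.500: state=(1.756, 0.702)
t=5.000: state=(1.699, 0.817)
t=5.500: state=(1.640, 0.924)
t=6.000: state=(1.581, 1.022)
t=6.500: state=(1.520, 1.111)
t=7.000: state=(1.457, 1.192)
t=7.500: state=(1.391, 1.265)
t=8.000: state=(1.322, 1.331)
t=8.500: state=(1.249, 1.389)
t=9.000: state=(1.169, 1.439)
t=9.500: state=(1.082, 1.482)
t=10.000: state=(0.982, 1.517)
t=10.500: state=(0.865, 1.544)
t=11.000: state=(0.720, 1.562)
t=11.500: state=(0.528, 1.568)
t=12.000: state=(0.251, 1.560)
t=12.440: state=(-0.116, 1.536)
largest grid value and its neighbours: v(2.620)=1.92315, v(2.640)=1.92327, v(2.660)=1.92327
parabola through these three points peaks at t≈2.649 with v≈1.92329

max v = 1.923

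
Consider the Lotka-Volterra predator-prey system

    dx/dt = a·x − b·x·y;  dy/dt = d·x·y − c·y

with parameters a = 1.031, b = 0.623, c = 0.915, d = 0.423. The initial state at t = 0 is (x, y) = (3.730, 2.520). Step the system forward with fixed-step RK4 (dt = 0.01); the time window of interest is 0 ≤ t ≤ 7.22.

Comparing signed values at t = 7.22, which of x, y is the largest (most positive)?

largest component: y

t=0.000: state=(3.730, 2.520)
step 1 (dt=0.01): k1=(-2.010, 1.670), k2=(-2.024, 1.665), k3=(-2.024, 1.665), k4=(-2.038, 1.660); state += dt/6·(k1+2k2+2k3+k4)
t=0.010: state=(3.710, 2.537)
t=0.020: state=(3.689, 2.553)
t=0.030: state=(3.668, 2.570)
continuing one RK4 step at a time; state shown every 25 steps (Δt=0.25):
t=0.250: state=(3.163, 2.889)
t=0.500: state=(2.559, 3.109)
t=0.750: state=(2.030, 3.150)
t=1.000: state=(1.620, 3.036)
t=1.250: state=(1.327, 2.820)
t=1.500: state=(1.130, 2.552)
t=1.750: state=(1.004, 2.272)
t=2.000: state=(0.932, 2.001)
t=2.250: state=(0.900, 1.753)
t=2.500: state=(0.902, 1.534)
t=2.750: state=(0.933, 1.344)
t=3.000: state=(0.992, 1.184)
t=3.250: state=(1.079, 1.051)
t=3.500: state=(1.196, 0.942)
t=3.750: state=(1.346, 0.857)
t=4.000: state=(1.532, 0.794)
t=4.250: state=(1.758, 0.751)
t=4.500: state=(2.028, 0.730)
t=4.750: state=(2.343, 0.731)
t=5.000: state=(2.700, 0.759)
t=5.250: state=(3.091, 0.820)
t=5.500: state=(3.495, 0.924)
t=5.750: state=(3.870, 1.086)
t=6.000: state=(4.156, 1.322)
t=6.250: state=(4.273, 1.645)
t=6.500: state=(4.151, 2.048)
t=6.750: state=(3.774, 2.483)
t=7.000: state=(3.217, 2.861)
t=7.220: state=(2.682, 3.078)
compare at T: x=2.682, y=3.078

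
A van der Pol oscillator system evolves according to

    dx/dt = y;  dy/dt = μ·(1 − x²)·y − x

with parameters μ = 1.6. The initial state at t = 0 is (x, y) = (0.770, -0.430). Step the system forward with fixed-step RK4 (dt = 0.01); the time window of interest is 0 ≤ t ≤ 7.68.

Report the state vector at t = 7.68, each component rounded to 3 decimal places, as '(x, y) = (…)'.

(x, y) = (0.230, -2.044)

t=0.000: state=(0.770, -0.430)
step 1 (dt=0.01): k1=(-0.430, -1.050), k2=(-0.435, -1.054), k3=(-0.435, -1.054), k4=(-0.441, -1.057); state += dt/6·(k1+2k2+2k3+k4)
t=0.010: state=(0.766, -0.441)
t=0.020: state=(0.761, -0.451)
t=0.030: state=(0.757, -0.462)
continuing one RK4 step at a time; state shown every 25 steps (Δt=0.25):
t=0.250: state=(0.627, -0.723)
t=0.500: state=(0.400, -1.119)
t=0.750: state=(0.052, -1.701)
t=1.000: state=(-0.464, -2.427)
t=1.250: state=(-1.116, -2.585)
t=1.500: state=(-1.640, -1.461)
t=1.750: state=(-1.850, -0.329)
t=2.000: state=(-1.860, 0.174)
t=2.250: state=(-1.789, 0.366)
t=2.500: state=(-1.684, 0.463)
t=2.750: state=(-1.559, 0.542)
t=3.000: state=(-1.412, 0.631)
t=3.250: state=(-1.240, 0.753)
t=3.500: state=(-1.031, 0.940)
t=3.750: state=(-0.760, 1.248)
t=4.000: state=(-0.387, 1.788)
t=4.250: state=(0.163, 2.668)
t=4.500: state=(0.936, 3.336)
t=4.750: state=(1.663, 2.152)
t=5.000: state=(1.978, 0.519)
t=5.250: state=(2.010, -0.136)
t=5.500: state=(1.946, -0.335)
t=5.750: state=(1.852, -0.415)
t=6.000: state=(1.741, -0.470)
t=6.250: state=(1.616, -0.527)
t=6.500: state=(1.476, -0.601)
t=6.750: state=(1.313, -0.704)
t=7.000: state=(1.119, -0.859)
t=7.250: state=(0.876, -1.110)
t=7.500: state=(0.550, -1.543)
t=7.680: state=(0.230, -2.044)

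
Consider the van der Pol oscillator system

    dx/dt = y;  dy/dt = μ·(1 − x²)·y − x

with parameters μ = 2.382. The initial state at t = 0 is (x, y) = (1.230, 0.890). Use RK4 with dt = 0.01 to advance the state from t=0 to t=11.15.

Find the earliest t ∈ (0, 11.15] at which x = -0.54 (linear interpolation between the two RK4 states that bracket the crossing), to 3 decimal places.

t=0.000: state=(1.230, 0.890)
step 1 (dt=0.01): k1=(0.890, -2.317), k2=(0.878, -2.331), k3=(0.878, -2.330), k4=(0.867, -2.342); state += dt/6·(k1+2k2+2k3+k4)
t=0.010: state=(1.239, 0.867)
t=0.020: state=(1.247, 0.843)
t=0.030: state=(1.256, 0.819)
continuing one RK4 step at a time; state shown every 50 steps (Δt=0.5):
t=0.500: state=(1.402, -0.089)
t=1.000: state=(1.247, -0.481)
t=1.500: state=(0.918, -0.889)
t=2.000: state=(0.210, -2.277)
t=2.240: state=(-0.521, -3.870)
next step: t=2.250: state=(-0.560, -3.931) — x has crossed -0.54
linear interpolation between t=2.240 (-0.52112) and t=2.250 (-0.56012) → t≈2.245

t = 2.245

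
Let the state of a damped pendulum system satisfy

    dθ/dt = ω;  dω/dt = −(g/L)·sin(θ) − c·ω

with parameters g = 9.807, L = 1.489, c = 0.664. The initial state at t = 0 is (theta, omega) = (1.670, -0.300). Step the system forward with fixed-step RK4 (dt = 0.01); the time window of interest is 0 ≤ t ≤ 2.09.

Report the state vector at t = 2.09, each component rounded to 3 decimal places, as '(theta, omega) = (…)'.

(theta, omega) = (0.006, 1.958)

t=0.000: state=(1.670, -0.300)
step 1 (dt=0.01): k1=(-0.300, -6.355), k2=(-0.332, -6.335), k3=(-0.332, -6.335), k4=(-0.363, -6.315); state += dt/6·(k1+2k2+2k3+k4)
t=0.010: state=(1.667, -0.363)
t=0.020: state=(1.663, -0.426)
t=0.030: state=(1.658, -0.489)
continuing one RK4 step at a time; state shown every 10 steps (Δt=0.1):
t=0.100: state=(1.609, -0.916)
t=0.200: state=(1.488, -1.494)
t=0.300: state=(1.312, -2.026)
t=0.400: state=(1.085, -2.488)
t=0.500: state=(0.817, -2.846)
t=0.600: state=(0.521, -3.057)
t=0.700: state=(0.212, -3.087)
t=0.800: state=(-0.090, -2.926)
t=0.900: state=(-0.367, -2.591)
t=1.000: state=(-0.604, -2.125)
t=1.100: state=(-0.790, -1.577)
t=1.200: state=(-0.918, -0.994)
t=1.300: state=(-0.988, -0.408)
t=1.400: state=(-1.001, 0.154)
t=1.500: state=(-0.959, 0.675)
t=1.600: state=(-0.868, 1.137)
t=1.700: state=(-0.734, 1.522)
t=1.800: state=(-0.567, 1.810)
t=1.900: state=(-0.376, 1.983)
t=2.000: state=(-0.174, 2.028)
t=2.090: state=(0.006, 1.958)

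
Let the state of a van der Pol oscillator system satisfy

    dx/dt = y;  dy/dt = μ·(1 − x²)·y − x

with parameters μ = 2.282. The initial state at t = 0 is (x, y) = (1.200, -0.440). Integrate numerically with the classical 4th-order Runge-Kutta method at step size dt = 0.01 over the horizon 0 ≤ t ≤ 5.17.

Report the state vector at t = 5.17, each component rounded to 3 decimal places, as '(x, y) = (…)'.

(x, y) = (0.544, 3.841)

t=0.000: state=(1.200, -0.440)
step 1 (dt=0.01): k1=(-0.440, -0.758), k2=(-0.444, -0.758), k3=(-0.444, -0.758), k4=(-0.448, -0.757); state += dt/6·(k1+2k2+2k3+k4)
t=0.010: state=(1.196, -0.448)
t=0.020: state=(1.191, -0.455)
t=0.030: state=(1.186, -0.463)
continuing one RK4 step at a time; state shown every 20 steps (Δt=0.2):
t=0.200: state=(1.097, -0.595)
t=0.400: state=(0.960, -0.783)
t=0.600: state=(0.778, -1.058)
t=0.800: state=(0.524, -1.520)
t=1.000: state=(0.146, -2.347)
t=1.200: state=(-0.446, -3.601)
t=1.400: state=(-1.234, -3.871)
t=1.600: state=(-1.815, -1.766)
t=1.800: state=(-1.996, -0.291)
t=2.000: state=(-2.001, 0.144)
t=2.200: state=(-1.959, 0.257)
t=2.400: state=(-1.903, 0.296)
t=2.600: state=(-1.841, 0.319)
t=2.800: state=(-1.775, 0.339)
t=3.000: state=(-1.705, 0.363)
t=3.200: state=(-1.630, 0.391)
t=3.400: state=(-1.549, 0.425)
t=3.600: state=(-1.459, 0.469)
t=3.800: state=(-1.360, 0.527)
t=4.000: state=(-1.247, 0.607)
t=4.200: state=(-1.115, 0.724)
t=4.400: state=(-0.953, 0.906)
t=4.600: state=(-0.745, 1.208)
t=4.800: state=(-0.454, 1.749)
t=5.000: state=(-0.016, 2.729)
t=5.170: state=(0.544, 3.841)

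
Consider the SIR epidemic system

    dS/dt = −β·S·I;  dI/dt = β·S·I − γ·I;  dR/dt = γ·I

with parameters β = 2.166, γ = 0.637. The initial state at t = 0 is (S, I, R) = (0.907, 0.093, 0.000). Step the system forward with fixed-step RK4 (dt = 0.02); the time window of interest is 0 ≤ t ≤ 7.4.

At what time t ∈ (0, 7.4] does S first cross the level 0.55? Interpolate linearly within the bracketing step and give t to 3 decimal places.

t = 1.201

t=0.000: state=(0.907, 0.093, 0.000)
step 1 (dt=0.02): k1=(-0.183, 0.123, 0.059), k2=(-0.185, 0.125, 0.060), k3=(-0.185, 0.125, 0.060), k4=(-0.187, 0.126, 0.061); state += dt/6·(k1+2k2+2k3+k4)
t=0.020: state=(0.903, 0.095, 0.001)
t=0.040: state=(0.900, 0.098, 0.002)
t=0.060: state=(0.896, 0.101, 0.004)
continuing one RK4 step at a time; state shown every 25 steps (Δt=0.5):
t=0.500: state=(0.789, 0.170, 0.041)
t=1.000: state=(0.623, 0.267, 0.111)
t=1.200: state=(0.550, 0.303, 0.147)
next step: t=1.220: state=(0.543, 0.306, 0.151) — S has crossed 0.55
linear interpolation between t=1.200 (0.55036) and t=1.220 (0.54315) → t≈1.201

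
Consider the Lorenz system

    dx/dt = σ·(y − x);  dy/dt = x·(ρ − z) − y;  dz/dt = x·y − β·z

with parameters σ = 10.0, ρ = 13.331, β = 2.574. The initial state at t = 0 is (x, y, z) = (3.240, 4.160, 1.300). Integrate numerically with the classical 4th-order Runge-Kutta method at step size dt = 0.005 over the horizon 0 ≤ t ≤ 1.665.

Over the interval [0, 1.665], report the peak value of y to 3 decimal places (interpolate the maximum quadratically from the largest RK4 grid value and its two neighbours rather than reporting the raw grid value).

max y = 12.605

t=0.000: state=(3.240, 4.160, 1.300)
step 1 (dt=0.005): k1=(9.200, 34.820, 10.132), k2=(9.841, 34.927, 10.447), k3=(9.827, 34.944, 10.452), k4=(10.456, 35.065, 10.777); state += dt/6·(k1+2k2+2k3+k4)
t=0.005: state=(3.289, 4.335, 1.352)
t=0.010: state=(3.344, 4.511, 1.408)
t=0.015: state=(3.406, 4.688, 1.467)
continuing one RK4 step at a time; state shown every 20 steps (Δt=0.1):
t=0.100: state=(5.214, 8.091, 3.281)
t=0.200: state=(8.613, 12.126, 8.959)
t=0.300: state=(10.760, 10.706, 17.616)
t=0.400: state=(8.206, 3.897, 19.925)
t=0.500: state=(4.019, 0.563, 16.435)
t=0.600: state=(1.614, 0.146, 12.766)
t=0.700: state=(0.747, 0.329, 9.890)
t=0.800: state=(0.569, 0.568, 7.670)
t=0.900: state=(0.681, 0.896, 5.968)
t=1.000: state=(1.003, 1.446, 4.700)
t=1.100: state=(1.613, 2.422, 3.855)
t=1.200: state=(2.709, 4.143, 3.603)
t=1.300: state=(4.584, 6.935, 4.576)
t=1.400: state=(7.323, 10.260, 8.184)
t=1.500: state=(9.637, 10.749, 14.725)
t=1.600: state=(8.815, 6.202, 18.660)
t=1.665: state=(6.742, 3.275, 17.959)
largest grid value and its neighbours: y(0.230)=12.59345, y(0.235)=12.60477, y(0.240)=12.59463
parabola through these three points peaks at t≈0.235 with y≈12.60478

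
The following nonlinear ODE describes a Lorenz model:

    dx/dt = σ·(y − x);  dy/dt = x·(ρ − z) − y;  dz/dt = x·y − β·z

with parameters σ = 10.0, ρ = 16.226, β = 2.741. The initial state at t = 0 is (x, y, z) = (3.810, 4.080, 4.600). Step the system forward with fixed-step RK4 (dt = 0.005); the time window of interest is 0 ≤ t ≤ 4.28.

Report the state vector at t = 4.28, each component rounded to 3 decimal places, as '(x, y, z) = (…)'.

(x, y, z) = (4.261, 4.523, 12.603)

t=0.000: state=(3.810, 4.080, 4.600)
step 1 (dt=0.005): k1=(2.700, 40.215, 2.936), k2=(3.638, 40.165, 3.327), k3=(3.613, 40.189, 3.334), k4=(4.529, 40.160, 3.733); state += dt/6·(k1+2k2+2k3+k4)
t=0.005: state=(3.828, 4.281, 4.617)
t=0.010: state=(3.855, 4.482, 4.637)
t=0.015: state=(3.891, 4.683, 4.662)
continuing one RK4 step at a time; state shown every 40 steps (Δt=0.2):
t=0.200: state=(9.073, 12.839, 11.635)
t=0.400: state=(8.607, 4.004, 22.638)
t=0.600: state=(1.995, 0.714, 14.133)
t=0.800: state=(1.521, 1.970, 8.459)
t=1.000: state=(3.739, 5.717, 6.394)
t=1.200: state=(9.570, 12.417, 14.269)
t=1.400: state=(7.489, 3.488, 21.124)
t=1.600: state=(2.409, 1.588, 13.423)
t=1.800: state=(2.702, 3.629, 8.657)
t=2.000: state=(6.308, 9.014, 9.460)
t=2.200: state=(9.964, 9.089, 20.037)
t=2.400: state=(4.677, 2.369, 17.180)
t=2.600: state=(2.957, 3.239, 11.223)
t=2.800: state=(5.171, 7.096, 9.642)
t=3.000: state=(9.230, 10.205, 16.780)
t=3.200: state=(6.458, 3.952, 18.676)
t=3.400: state=(3.648, 3.432, 13.056)
t=3.600: state=(4.973, 6.416, 10.654)
t=3.800: state=(8.401, 9.647, 15.364)
t=4.000: state=(7.174, 5.182, 18.641)
t=4.200: state=(4.334, 3.866, 14.109)
t=4.280: state=(4.261, 4.523, 12.603)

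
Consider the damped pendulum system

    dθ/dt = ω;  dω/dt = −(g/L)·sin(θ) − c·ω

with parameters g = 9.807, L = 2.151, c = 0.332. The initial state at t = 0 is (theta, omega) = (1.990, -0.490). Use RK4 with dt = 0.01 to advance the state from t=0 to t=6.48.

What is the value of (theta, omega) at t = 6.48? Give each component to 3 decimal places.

t=0.000: state=(1.990, -0.490)
step 1 (dt=0.01): k1=(-0.490, -4.002), k2=(-0.510, -4.000), k3=(-0.510, -4.000), k4=(-0.530, -3.998); state += dt/6·(k1+2k2+2k3+k4)
t=0.010: state=(1.985, -0.530)
t=0.020: state=(1.979, -0.570)
t=0.030: state=(1.974, -0.610)
continuing one RK4 step at a time; state shown every 25 steps (Δt=0.25):
t=0.250: state=(1.743, -1.488)
t=0.500: state=(1.248, -2.451)
t=0.750: state=(0.543, -3.097)
t=1.000: state=(-0.238, -3.005)
t=1.250: state=(-0.896, -2.169)
t=1.500: state=(-1.296, -1.017)
t=1.750: state=(-1.405, 0.137)
t=2.000: state=(-1.236, 1.190)
t=2.250: state=(-0.827, 2.035)
t=2.500: state=(-0.256, 2.433)
t=2.750: state=(0.335, 2.187)
t=3.000: state=(0.793, 1.415)
t=3.250: state=(1.025, 0.427)
t=3.500: state=(1.008, -0.548)
t=3.750: state=(0.764, -1.360)
t=4.000: state=(0.356, -1.835)
t=4.250: state=(-0.112, -1.817)
t=4.500: state=(-0.513, -1.325)
t=4.750: state=(-0.751, -0.559)
t=5.000: state=(-0.788, 0.260)
t=5.250: state=(-0.631, 0.962)
t=5.500: state=(-0.329, 1.396)
t=5.750: state=(0.034, 1.443)
t=6.000: state=(0.360, 1.105)
t=6.250: state=(0.566, 0.516)
t=6.480: state=(0.614, -0.093)

(theta, omega) = (0.614, -0.093)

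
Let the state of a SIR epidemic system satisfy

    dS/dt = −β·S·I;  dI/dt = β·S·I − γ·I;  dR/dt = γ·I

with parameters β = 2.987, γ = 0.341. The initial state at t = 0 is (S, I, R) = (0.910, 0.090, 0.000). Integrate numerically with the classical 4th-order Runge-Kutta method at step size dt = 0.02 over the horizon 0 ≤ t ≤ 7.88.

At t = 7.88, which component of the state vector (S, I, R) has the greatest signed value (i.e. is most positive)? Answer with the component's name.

largest component: R

t=0.000: state=(0.910, 0.090, 0.000)
step 1 (dt=0.02): k1=(-0.245, 0.214, 0.031), k2=(-0.250, 0.218, 0.031), k3=(-0.250, 0.218, 0.031), k4=(-0.255, 0.223, 0.032); state += dt/6·(k1+2k2+2k3+k4)
t=0.020: state=(0.905, 0.094, 0.001)
t=0.040: state=(0.900, 0.099, 0.001)
t=0.060: state=(0.894, 0.104, 0.002)
continuing one RK4 step at a time; state shown every 25 steps (Δt=0.5):
t=0.500: state=(0.712, 0.260, 0.028)
t=1.000: state=(0.401, 0.505, 0.093)
t=1.500: state=(0.167, 0.639, 0.193)
t=2.000: state=(0.064, 0.633, 0.303)
t=2.500: state=(0.026, 0.568, 0.406)
t=3.000: state=(0.012, 0.492, 0.496)
t=3.500: state=(0.006, 0.420, 0.574)
t=4.000: state=(0.003, 0.357, 0.640)
t=4.500: state=(0.002, 0.302, 0.696)
t=5.000: state=(0.001, 0.255, 0.743)
t=5.500: state=(0.001, 0.216, 0.784)
t=6.000: state=(0.001, 0.182, 0.817)
t=6.500: state=(0.001, 0.154, 0.846)
t=7.000: state=(0.000, 0.130, 0.870)
t=7.500: state=(0.000, 0.109, 0.890)
t=7.880: state=(0.000, 0.096, 0.904)
compare at T: S=0.000, I=0.096, R=0.904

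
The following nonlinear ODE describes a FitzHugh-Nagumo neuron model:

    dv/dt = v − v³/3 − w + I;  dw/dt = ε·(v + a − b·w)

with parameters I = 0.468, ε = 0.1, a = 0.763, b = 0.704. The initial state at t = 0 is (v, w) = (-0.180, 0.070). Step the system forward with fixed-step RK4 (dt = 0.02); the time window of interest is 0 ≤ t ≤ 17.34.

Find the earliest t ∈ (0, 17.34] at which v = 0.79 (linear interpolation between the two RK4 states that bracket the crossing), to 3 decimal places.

t = 1.934

t=0.000: state=(-0.180, 0.070)
step 1 (dt=0.02): k1=(0.220, 0.053), k2=(0.222, 0.054), k3=(0.222, 0.054), k4=(0.223, 0.054); state += dt/6·(k1+2k2+2k3+k4)
t=0.020: state=(-0.176, 0.071)
t=0.040: state=(-0.171, 0.072)
t=0.060: state=(-0.167, 0.073)
continuing one RK4 step at a time; state shown every 50 steps (Δt=1):
t=1.000: state=(0.152, 0.136)
t=1.920: state=(0.778, 0.234)
next step: t=1.940: state=(0.795, 0.237) — v has crossed 0.79
linear interpolation between t=1.920 (0.77780) and t=1.940 (0.79493) → t≈1.934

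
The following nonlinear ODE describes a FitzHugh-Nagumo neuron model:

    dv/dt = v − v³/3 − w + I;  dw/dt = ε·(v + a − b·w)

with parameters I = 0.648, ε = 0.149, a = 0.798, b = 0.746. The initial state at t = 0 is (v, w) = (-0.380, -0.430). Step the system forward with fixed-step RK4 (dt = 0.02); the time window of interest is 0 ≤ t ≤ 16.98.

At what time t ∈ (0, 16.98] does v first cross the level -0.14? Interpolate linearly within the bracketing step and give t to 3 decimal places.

t=0.000: state=(-0.380, -0.430)
step 1 (dt=0.02): k1=(0.716, 0.110), k2=(0.721, 0.111), k3=(0.721, 0.111), k4=(0.726, 0.112); state += dt/6·(k1+2k2+2k3+k4)
t=0.020: state=(-0.366, -0.428)
t=0.040: state=(-0.351, -0.426)
t=0.060: state=(-0.336, -0.423)
t=0.280: state=(-0.157, -0.395)
next step: t=0.300: state=(-0.139, -0.392) — v has crossed -0.14
linear interpolation between t=0.280 (-0.15692) and t=0.300 (-0.13903) → t≈0.299

t = 0.299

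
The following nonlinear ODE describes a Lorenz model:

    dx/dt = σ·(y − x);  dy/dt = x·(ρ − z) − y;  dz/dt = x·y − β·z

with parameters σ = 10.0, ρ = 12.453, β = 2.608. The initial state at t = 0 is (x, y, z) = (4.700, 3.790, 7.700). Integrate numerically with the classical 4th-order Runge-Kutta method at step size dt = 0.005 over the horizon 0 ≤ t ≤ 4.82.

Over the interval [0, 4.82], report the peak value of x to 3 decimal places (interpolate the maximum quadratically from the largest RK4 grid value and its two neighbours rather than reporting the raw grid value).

t=0.000: state=(4.700, 3.790, 7.700)
step 1 (dt=0.005): k1=(-9.100, 18.549, -2.269), k2=(-8.409, 18.421, -2.123), k3=(-8.429, 18.428, -2.119), k4=(-7.757, 18.306, -1.972); state += dt/6·(k1+2k2+2k3+k4)
t=0.005: state=(4.658, 3.882, 7.689)
t=0.010: state=(4.622, 3.973, 7.680)
t=0.015: state=(4.593, 4.063, 7.673)
continuing one RK4 step at a time; state shown every 40 steps (Δt=0.2):
t=0.200: state=(5.816, 7.040, 8.991)
t=0.400: state=(7.307, 7.092, 13.444)
t=0.600: state=(5.296, 4.075, 13.367)
t=0.800: state=(3.895, 3.765, 10.441)
t=1.000: state=(4.556, 5.269, 9.086)
t=1.200: state=(6.232, 6.962, 10.794)
t=1.400: state=(6.473, 5.923, 13.233)
t=1.600: state=(4.962, 4.311, 12.214)
t=1.800: state=(4.446, 4.582, 10.314)
t=2.000: state=(5.280, 5.881, 10.088)
t=2.200: state=(6.250, 6.444, 11.805)
t=2.400: state=(5.812, 5.293, 12.641)
t=2.600: state=(4.898, 4.638, 11.471)
t=2.800: state=(4.929, 5.191, 10.469)
t=3.000: state=(5.669, 6.042, 10.931)
t=3.200: state=(5.994, 5.890, 12.095)
t=3.400: state=(5.432, 5.090, 12.039)
t=3.600: state=(5.016, 4.987, 11.127)
t=3.800: state=(5.291, 5.548, 10.807)
t=4.000: state=(5.768, 5.912, 11.453)
t=4.200: state=(5.710, 5.528, 11.989)
t=4.400: state=(5.287, 5.118, 11.614)
t=4.600: state=(5.194, 5.274, 11.070)
t=4.800: state=(5.498, 5.674, 11.151)
t=4.820: state=(5.532, 5.701, 11.195)
largest grid value and its neighbours: x(0.375)=7.32252, x(0.380)=7.32553, x(0.385)=7.32549
parabola through these three points peaks at t≈0.382 with x≈7.32589

max x = 7.326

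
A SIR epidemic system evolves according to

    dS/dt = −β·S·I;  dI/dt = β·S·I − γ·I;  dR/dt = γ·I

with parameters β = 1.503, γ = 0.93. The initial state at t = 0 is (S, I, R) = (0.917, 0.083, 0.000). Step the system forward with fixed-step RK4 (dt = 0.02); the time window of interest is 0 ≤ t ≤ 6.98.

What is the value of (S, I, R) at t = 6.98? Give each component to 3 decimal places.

(S, I, R) = (0.327, 0.035, 0.638)

t=0.000: state=(0.917, 0.083, 0.000)
step 1 (dt=0.02): k1=(-0.114, 0.037, 0.077), k2=(-0.115, 0.037, 0.078), k3=(-0.115, 0.037, 0.078), k4=(-0.115, 0.037, 0.078); state += dt/6·(k1+2k2+2k3+k4)
t=0.020: state=(0.915, 0.084, 0.002)
t=0.040: state=(0.912, 0.084, 0.003)
t=0.060: state=(0.910, 0.085, 0.005)
continuing one RK4 step at a time; state shown every 25 steps (Δt=0.5):
t=0.500: state=(0.856, 0.102, 0.043)
t=1.000: state=(0.788, 0.118, 0.094)
t=1.500: state=(0.717, 0.131, 0.152)
t=2.000: state=(0.648, 0.137, 0.215)
t=2.500: state=(0.584, 0.137, 0.279)
t=3.000: state=(0.528, 0.130, 0.341)
t=3.500: state=(0.481, 0.120, 0.399)
t=4.000: state=(0.442, 0.106, 0.452)
t=4.500: state=(0.410, 0.092, 0.498)
t=5.000: state=(0.385, 0.078, 0.538)
t=5.500: state=(0.365, 0.065, 0.571)
t=6.000: state=(0.349, 0.053, 0.598)
t=6.500: state=(0.336, 0.043, 0.620)
t=6.980: state=(0.327, 0.035, 0.638)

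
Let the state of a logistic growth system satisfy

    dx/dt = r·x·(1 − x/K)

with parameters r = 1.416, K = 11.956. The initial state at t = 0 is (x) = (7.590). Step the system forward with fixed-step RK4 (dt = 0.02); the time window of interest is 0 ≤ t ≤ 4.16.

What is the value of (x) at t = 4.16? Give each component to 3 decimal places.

(x) = (11.937)

t=0.000: state=(7.590)
step 1 (dt=0.02): k1=(3.925), k2=(3.909), k3=(3.910), k4=(3.894); state += dt/6·(k1+2k2+2k3+k4)
t=0.020: state=(7.668)
t=0.040: state=(7.746)
t=0.060: state=(7.823)
continuing one RK4 step at a time; state shown every 10 steps (Δt=0.2):
t=0.200: state=(8.341)
t=0.400: state=(9.013)
t=0.600: state=(9.596)
t=0.800: state=(10.087)
t=1.000: state=(10.491)
t=1.200: state=(10.818)
t=1.400: state=(11.078)
t=1.600: state=(11.283)
t=1.800: state=(11.441)
t=2.000: state=(11.564)
t=2.200: state=(11.658)
t=2.400: state=(11.730)
t=2.600: state=(11.785)
t=2.800: state=(11.827)
t=3.000: state=(11.859)
t=3.200: state=(11.882)
t=3.400: state=(11.900)
t=3.600: state=(11.914)
t=3.800: state=(11.924)
t=4.000: state=(11.932)
t=4.160: state=(11.937)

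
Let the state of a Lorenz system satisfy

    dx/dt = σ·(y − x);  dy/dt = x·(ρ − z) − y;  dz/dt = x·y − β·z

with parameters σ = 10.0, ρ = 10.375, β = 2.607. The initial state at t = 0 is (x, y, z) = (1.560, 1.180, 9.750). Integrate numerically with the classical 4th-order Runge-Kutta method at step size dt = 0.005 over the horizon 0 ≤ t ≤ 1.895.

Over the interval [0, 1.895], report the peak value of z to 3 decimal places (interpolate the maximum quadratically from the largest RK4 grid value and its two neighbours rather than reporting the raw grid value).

max z = 12.931

t=0.000: state=(1.560, 1.180, 9.750)
step 1 (dt=0.005): k1=(-3.800, -0.205, -23.577), k2=(-3.710, -0.119, -23.436), k3=(-3.710, -0.120, -23.436), k4=(-3.620, -0.035, -23.295); state += dt/6·(k1+2k2+2k3+k4)
t=0.005: state=(1.541, 1.179, 9.633)
t=0.010: state=(1.524, 1.180, 9.517)
t=0.015: state=(1.507, 1.181, 9.403)
continuing one RK4 step at a time; state shown every 20 steps (Δt=0.1):
t=0.100: state=(1.351, 1.299, 7.665)
t=0.200: state=(1.432, 1.640, 6.083)
t=0.300: state=(1.764, 2.224, 4.956)
t=0.400: state=(2.373, 3.144, 4.306)
t=0.500: state=(3.335, 4.499, 4.281)
t=0.600: state=(4.698, 6.234, 5.219)
t=0.700: state=(6.273, 7.767, 7.490)
t=0.800: state=(7.355, 7.852, 10.635)
t=0.900: state=(7.077, 6.059, 12.738)
t=1.000: state=(5.634, 3.982, 12.598)
t=1.100: state=(4.130, 2.882, 11.126)
t=1.200: state=(3.218, 2.637, 9.430)
t=1.300: state=(2.919, 2.873, 7.991)
t=1.400: state=(3.080, 3.431, 6.979)
t=1.500: state=(3.597, 4.270, 6.506)
t=1.600: state=(4.401, 5.314, 6.709)
t=1.700: state=(5.356, 6.301, 7.699)
t=1.800: state=(6.156, 6.733, 9.304)
t=1.895: state=(6.393, 6.286, 10.764)
largest grid value and its neighbours: z(0.935)=12.92725, z(0.940)=12.93102, z(0.945)=12.92932
parabola through these three points peaks at t≈0.941 with z≈12.93112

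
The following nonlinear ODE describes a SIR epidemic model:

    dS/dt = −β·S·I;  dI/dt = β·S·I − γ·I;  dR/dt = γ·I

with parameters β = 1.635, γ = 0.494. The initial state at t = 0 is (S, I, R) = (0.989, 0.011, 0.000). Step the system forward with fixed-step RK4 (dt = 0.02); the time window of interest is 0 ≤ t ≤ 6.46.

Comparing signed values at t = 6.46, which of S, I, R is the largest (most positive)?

t=0.000: state=(0.989, 0.011, 0.000)
step 1 (dt=0.02): k1=(-0.018, 0.012, 0.005), k2=(-0.018, 0.012, 0.005), k3=(-0.018, 0.012, 0.005), k4=(-0.018, 0.013, 0.006); state += dt/6·(k1+2k2+2k3+k4)
t=0.020: state=(0.989, 0.011, 0.000)
t=0.040: state=(0.988, 0.012, 0.000)
t=0.060: state=(0.988, 0.012, 0.000)
continuing one RK4 step at a time; state shown every 25 steps (Δt=0.5):
t=0.500: state=(0.977, 0.019, 0.004)
t=1.000: state=(0.957, 0.033, 0.010)
t=1.500: state=(0.923, 0.056, 0.021)
t=2.000: state=(0.871, 0.091, 0.039)
t=2.500: state=(0.793, 0.140, 0.067)
t=3.000: state=(0.690, 0.201, 0.109)
t=3.500: state=(0.570, 0.263, 0.166)
t=4.000: state=(0.450, 0.312, 0.238)
t=4.500: state=(0.345, 0.337, 0.319)
t=5.000: state=(0.261, 0.337, 0.402)
t=5.500: state=(0.200, 0.317, 0.483)
t=6.000: state=(0.156, 0.286, 0.558)
t=6.460: state=(0.127, 0.253, 0.619)
compare at T: S=0.127, I=0.253, R=0.619

largest component: R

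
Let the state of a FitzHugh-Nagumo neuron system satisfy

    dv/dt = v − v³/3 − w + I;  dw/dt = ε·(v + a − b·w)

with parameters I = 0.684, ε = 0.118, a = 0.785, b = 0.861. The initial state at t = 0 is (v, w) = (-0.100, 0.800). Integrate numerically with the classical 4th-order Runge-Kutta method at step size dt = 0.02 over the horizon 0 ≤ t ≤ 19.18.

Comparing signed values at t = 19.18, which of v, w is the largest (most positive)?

t=0.000: state=(-0.100, 0.800)
step 1 (dt=0.02): k1=(-0.216, -0.000), k2=(-0.218, -0.001), k3=(-0.218, -0.001), k4=(-0.220, -0.001); state += dt/6·(k1+2k2+2k3+k4)
t=0.020: state=(-0.104, 0.800)
t=0.040: state=(-0.109, 0.800)
t=0.060: state=(-0.113, 0.800)
continuing one RK4 step at a time; state shown every 50 steps (Δt=1):
t=1.000: state=(-0.454, 0.782)
t=2.000: state=(-1.108, 0.708)
t=3.000: state=(-1.554, 0.573)
t=4.000: state=(-1.606, 0.427)
t=5.000: state=(-1.547, 0.296)
t=6.000: state=(-1.467, 0.187)
t=7.000: state=(-1.383, 0.097)
t=8.000: state=(-1.296, 0.025)
t=9.000: state=(-1.206, -0.029)
t=10.000: state=(-1.111, -0.068)
t=11.000: state=(-1.007, -0.093)
t=12.000: state=(-0.888, -0.102)
t=13.000: state=(-0.737, -0.095)
t=14.000: state=(-0.516, -0.069)
t=15.000: state=(-0.108, -0.012)
t=16.000: state=(0.793, 0.110)
t=17.000: state=(1.710, 0.338)
t=18.000: state=(1.802, 0.594)
t=19.000: state=(1.714, 0.822)
t=19.180: state=(1.695, 0.860)
compare at T: v=1.695, w=0.860

largest component: v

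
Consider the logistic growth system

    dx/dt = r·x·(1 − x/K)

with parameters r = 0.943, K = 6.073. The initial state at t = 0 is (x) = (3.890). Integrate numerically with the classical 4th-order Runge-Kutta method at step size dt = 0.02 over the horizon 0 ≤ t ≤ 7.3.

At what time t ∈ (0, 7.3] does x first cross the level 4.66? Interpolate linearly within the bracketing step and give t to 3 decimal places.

t=0.000: state=(3.890)
step 1 (dt=0.02): k1=(1.319), k2=(1.315), k3=(1.315), k4=(1.312); state += dt/6·(k1+2k2+2k3+k4)
t=0.020: state=(3.916)
t=0.040: state=(3.942)
t=0.060: state=(3.968)
continuing one RK4 step at a time; state shown every 25 steps (Δt=0.5):
t=0.500: state=(4.498)
t=0.640: state=(4.647)
next step: t=0.660: state=(4.667) — x has crossed 4.66
linear interpolation between t=0.640 (4.64687) and t=0.660 (4.66735) → t≈0.653

t = 0.653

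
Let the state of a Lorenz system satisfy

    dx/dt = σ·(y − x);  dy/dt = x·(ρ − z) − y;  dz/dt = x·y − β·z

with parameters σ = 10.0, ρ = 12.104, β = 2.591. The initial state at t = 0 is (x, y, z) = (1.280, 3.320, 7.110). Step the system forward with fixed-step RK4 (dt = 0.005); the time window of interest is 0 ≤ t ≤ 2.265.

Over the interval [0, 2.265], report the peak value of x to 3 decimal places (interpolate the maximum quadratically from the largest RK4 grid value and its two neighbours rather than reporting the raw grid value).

max x = 7.882

t=0.000: state=(1.280, 3.320, 7.110)
step 1 (dt=0.005): k1=(20.400, 3.072, -14.172), k2=(19.967, 3.366, -13.901), k3=(19.985, 3.359, -13.905), k4=(19.569, 3.650, -13.637); state += dt/6·(k1+2k2+2k3+k4)
t=0.005: state=(1.380, 3.337, 7.040)
t=0.010: state=(1.476, 3.356, 6.974)
t=0.015: state=(1.568, 3.379, 6.909)
continuing one RK4 step at a time; state shown every 20 steps (Δt=0.1):
t=0.100: state=(2.820, 4.134, 6.187)
t=0.200: state=(4.204, 5.724, 6.316)
t=0.300: state=(5.868, 7.613, 7.889)
t=0.400: state=(7.424, 8.591, 11.001)
t=0.500: state=(7.819, 7.343, 14.051)
t=0.600: state=(6.610, 4.886, 14.758)
t=0.700: state=(4.862, 3.282, 13.383)
t=0.800: state=(3.653, 2.837, 11.424)
t=0.900: state=(3.199, 3.073, 9.679)
t=1.000: state=(3.344, 3.737, 8.435)
t=1.100: state=(3.954, 4.769, 7.871)
t=1.200: state=(4.938, 6.059, 8.209)
t=1.300: state=(6.089, 7.188, 9.610)
t=1.400: state=(6.926, 7.393, 11.708)
t=1.500: state=(6.888, 6.347, 13.306)
t=1.600: state=(5.996, 4.879, 13.452)
t=1.700: state=(4.906, 3.941, 12.453)
t=1.800: state=(4.176, 3.702, 11.099)
t=1.900: state=(3.955, 3.974, 9.914)
t=2.000: state=(4.182, 4.600, 9.174)
t=2.100: state=(4.753, 5.452, 9.059)
t=2.200: state=(5.515, 6.294, 9.673)
t=2.265: state=(5.990, 6.648, 10.415)
largest grid value and its neighbours: x(0.470)=7.88093, x(0.475)=7.88203, x(0.480)=7.87857
parabola through these three points peaks at t≈0.474 with x≈7.88218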